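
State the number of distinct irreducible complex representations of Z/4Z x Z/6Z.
24

Proof sketch: The number of irreducible complex representations of a finite group equals its number of conjugacy classes. Z/4Z x Z/6Z is abelian of order 24, so every element is its own conjugacy class: 24 classes, so Z/4Z x Z/6Z (order 24) has exactly 24 irreducible complex representations.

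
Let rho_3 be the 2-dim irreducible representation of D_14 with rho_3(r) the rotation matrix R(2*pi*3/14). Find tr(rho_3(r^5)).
chi_{rho_3}(r^5) = 2*cos(2*pi*3*5/14) = 2*cos(15*pi/7)

Working: rho_3(r^5) is rotation by angle 2*pi*3*5/14, whose trace is 2*cos(2*pi*3*5/14) = 2*cos(15*pi/7).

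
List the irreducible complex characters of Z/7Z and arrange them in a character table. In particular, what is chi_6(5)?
Character table of Z/7Z (irreps indexed chi_0,...,chi_6 with chi_k(m) = zeta_7^(k*m), zeta_7 = exp(2*pi*i/7)):
  irrep \ class  {0} (size 1)  {1} (size 1)    {2} (size 1)    {3} (size 1)    {4} (size 1)    {5} (size 1)    {6} (size 1)  
  chi_0          1             1               1               1               1               1               1             
  chi_1          1             exp(2*I*pi/7)   exp(4*I*pi/7)   exp(6*I*pi/7)   exp(-6*I*pi/7)  exp(-4*I*pi/7)  exp(-2*I*pi/7)
  chi_2          1             exp(4*I*pi/7)   exp(-6*I*pi/7)  exp(-2*I*pi/7)  exp(2*I*pi/7)   exp(6*I*pi/7)   exp(-4*I*pi/7)
  chi_3          1             exp(6*I*pi/7)   exp(-2*I*pi/7)  exp(4*I*pi/7)   exp(-4*I*pi/7)  exp(2*I*pi/7)   exp(-6*I*pi/7)
  chi_4          1             exp(-6*I*pi/7)  exp(2*I*pi/7)   exp(-4*I*pi/7)  exp(4*I*pi/7)   exp(-2*I*pi/7)  exp(6*I*pi/7) 
  chi_5          1             exp(-4*I*pi/7)  exp(6*I*pi/7)   exp(2*I*pi/7)   exp(-2*I*pi/7)  exp(-6*I*pi/7)  exp(4*I*pi/7) 
  chi_6          1             exp(-2*I*pi/7)  exp(-4*I*pi/7)  exp(-6*I*pi/7)  exp(6*I*pi/7)   exp(4*I*pi/7)   exp(2*I*pi/7) 

Spot check: chi_6(5) = zeta_7^(6*5) = zeta_7^30 = exp(4*I*pi/7).

Solution. Z/7Z is abelian, so all 7 irreducible complex representations are 1-dimensional. They are given by chi_k(m) = zeta_7^(k*m) for k = 0,...,6. Row orthogonality: sum_m chi_k(m) conj(chi_l(m)) = 7 * [k = l].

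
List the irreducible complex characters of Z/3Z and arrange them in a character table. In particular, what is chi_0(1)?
Character table of Z/3Z (irreps indexed chi_0,...,chi_2 with chi_k(m) = zeta_3^(k*m), zeta_3 = exp(2*pi*i/3)):
  irrep \ class  {0} (size 1)  {1} (size 1)    {2} (size 1)  
  chi_0          1             1               1             
  chi_1          1             exp(2*I*pi/3)   exp(-2*I*pi/3)
  chi_2          1             exp(-2*I*pi/3)  exp(2*I*pi/3) 

Spot check: chi_0(1) = zeta_3^(0*1) = zeta_3^0 = 1.

Explanation: Z/3Z is abelian, so all 3 irreducible complex representations are 1-dimensional. They are given by chi_k(m) = zeta_3^(k*m) for k = 0,...,2. Row orthogonality: sum_m chi_k(m) conj(chi_l(m)) = 3 * [k = l].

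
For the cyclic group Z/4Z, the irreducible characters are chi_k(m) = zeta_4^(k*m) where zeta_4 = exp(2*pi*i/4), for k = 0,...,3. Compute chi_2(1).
chi_2(1) = zeta_4^2 = -1

Proof sketch: chi_2(1) = zeta_4^(2*1) = zeta_4^2. Since zeta_4^4 = 1, this equals zeta_4^2 = exp(2*pi*i*2/4) = -1.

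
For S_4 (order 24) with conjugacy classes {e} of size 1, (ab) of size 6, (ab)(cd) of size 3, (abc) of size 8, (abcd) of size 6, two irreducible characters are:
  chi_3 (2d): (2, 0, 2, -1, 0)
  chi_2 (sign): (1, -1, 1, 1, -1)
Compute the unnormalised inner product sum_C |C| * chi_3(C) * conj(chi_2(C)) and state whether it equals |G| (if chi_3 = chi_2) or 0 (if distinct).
Sum = 0; so <chi_3, chi_2> = 0 (distinct irreducibles are orthogonal).

Derivation: Compute term by term over conjugacy classes (|C| * chi_3(C) * conj(chi_2(C))):
  1*(2)*conj(1) + 6*(0)*conj(-1) + 3*(2)*conj(1) + 8*(-1)*conj(1) + 6*(0)*conj(-1)
  = (2) + (0) + (6) + (-8) + (0)
  = 0.
Dividing by |G| = 24 gives 0/24 = 0, matching the row-orthogonality relation <chi_3, chi_2> = [chi_3 = chi_2].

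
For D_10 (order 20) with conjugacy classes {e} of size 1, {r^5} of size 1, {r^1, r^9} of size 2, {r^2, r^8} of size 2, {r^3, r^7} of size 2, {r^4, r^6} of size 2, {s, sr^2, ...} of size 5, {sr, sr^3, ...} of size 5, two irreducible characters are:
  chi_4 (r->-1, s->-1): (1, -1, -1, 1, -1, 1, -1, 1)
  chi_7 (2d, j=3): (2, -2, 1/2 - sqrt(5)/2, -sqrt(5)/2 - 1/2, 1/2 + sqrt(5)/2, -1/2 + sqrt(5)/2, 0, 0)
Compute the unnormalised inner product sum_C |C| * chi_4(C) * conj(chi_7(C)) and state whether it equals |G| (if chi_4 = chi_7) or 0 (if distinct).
Sum = 0; so <chi_4, chi_7> = 0 (distinct irreducibles are orthogonal).

Working: Compute term by term over conjugacy classes (|C| * chi_4(C) * conj(chi_7(C))):
  1*(1)*conj(2) + 1*(-1)*conj(-2) + 2*(-1)*conj(1/2 - sqrt(5)/2) + 2*(1)*conj(-sqrt(5)/2 - 1/2) + 2*(-1)*conj(1/2 + sqrt(5)/2) + 2*(1)*conj(-1/2 + sqrt(5)/2) + 5*(-1)*conj(0) + 5*(1)*conj(0)
  = (2) + (2) + (-1 + sqrt(5)) + (-sqrt(5) - 1) + (-sqrt(5) - 1) + (-1 + sqrt(5)) + (0) + (0)
  = 0.
Dividing by |G| = 20 gives 0/20 = 0, matching the row-orthogonality relation <chi_4, chi_7> = [chi_4 = chi_7].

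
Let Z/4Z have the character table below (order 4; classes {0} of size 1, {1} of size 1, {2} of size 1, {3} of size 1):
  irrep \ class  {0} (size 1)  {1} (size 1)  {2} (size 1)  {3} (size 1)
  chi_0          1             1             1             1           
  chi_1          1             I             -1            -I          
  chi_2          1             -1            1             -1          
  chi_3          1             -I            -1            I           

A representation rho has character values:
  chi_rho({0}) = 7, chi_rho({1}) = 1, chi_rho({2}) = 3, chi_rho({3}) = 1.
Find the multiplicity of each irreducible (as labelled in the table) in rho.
Multiplicities: chi_0: 3, chi_1: 1, chi_2: 2, chi_3: 1.

Proof sketch: Use <chi_rho, chi> = (1/|G|) sum_C |C| * chi_rho(C) * conj(chi(C)) with |G| = 4 for each irreducible chi in the table:
  <chi_rho, chi_0> = (1/4)[1*(7)*conj(1) + 1*(1)*conj(1) + 1*(3)*conj(1) + 1*(1)*conj(1)]
      = (1/4)[(7) + (1) + (3) + (1)] = 12/4 = 3
  <chi_rho, chi_1> = (1/4)[1*(7)*conj(1) + 1*(1)*conj(I) + 1*(3)*conj(-1) + 1*(1)*conj(-I)]
      = (1/4)[(7) + (-I) + (-3) + (I)] = 4/4 = 1
  <chi_rho, chi_2> = (1/4)[1*(7)*conj(1) + 1*(1)*conj(-1) + 1*(3)*conj(1) + 1*(1)*conj(-1)]
      = (1/4)[(7) + (-1) + (3) + (-1)] = 8/4 = 2
  <chi_rho, chi_3> = (1/4)[1*(7)*conj(1) + 1*(1)*conj(-I) + 1*(3)*conj(-1) + 1*(1)*conj(I)]
      = (1/4)[(7) + (I) + (-3) + (-I)] = 4/4 = 1
(Exp terms are combined using exp(i*s)*conj(exp(i*t)) = exp(i*(s-t)), and sums of them are collapsed using the identity that for every m > 1 the m distinct m-th roots of unity sum to 0, e.g. 1 + exp(2*I*pi/3) + exp(-2*I*pi/3) = 0.)
Dimension check: dim(rho) = sum (mult * dim) = 3*1 + 1*1 + 2*1 + 1*1 = 7 = chi_rho(e) = 7.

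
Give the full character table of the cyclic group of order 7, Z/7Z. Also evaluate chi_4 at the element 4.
Character table of Z/7Z (irreps indexed chi_0,...,chi_6 with chi_k(m) = zeta_7^(k*m), zeta_7 = exp(2*pi*i/7)):
  irrep \ class  {0} (size 1)  {1} (size 1)    {2} (size 1)    {3} (size 1)    {4} (size 1)    {5} (size 1)    {6} (size 1)  
  chi_0          1             1               1               1               1               1               1             
  chi_1          1             exp(2*I*pi/7)   exp(4*I*pi/7)   exp(6*I*pi/7)   exp(-6*I*pi/7)  exp(-4*I*pi/7)  exp(-2*I*pi/7)
  chi_2          1             exp(4*I*pi/7)   exp(-6*I*pi/7)  exp(-2*I*pi/7)  exp(2*I*pi/7)   exp(6*I*pi/7)   exp(-4*I*pi/7)
  chi_3          1             exp(6*I*pi/7)   exp(-2*I*pi/7)  exp(4*I*pi/7)   exp(-4*I*pi/7)  exp(2*I*pi/7)   exp(-6*I*pi/7)
  chi_4          1             exp(-6*I*pi/7)  exp(2*I*pi/7)   exp(-4*I*pi/7)  exp(4*I*pi/7)   exp(-2*I*pi/7)  exp(6*I*pi/7) 
  chi_5          1             exp(-4*I*pi/7)  exp(6*I*pi/7)   exp(2*I*pi/7)   exp(-2*I*pi/7)  exp(-6*I*pi/7)  exp(4*I*pi/7) 
  chi_6          1             exp(-2*I*pi/7)  exp(-4*I*pi/7)  exp(-6*I*pi/7)  exp(6*I*pi/7)   exp(4*I*pi/7)   exp(2*I*pi/7) 

Spot check: chi_4(4) = zeta_7^(4*4) = zeta_7^16 = exp(4*I*pi/7).

Z/7Z is abelian, so all 7 irreducible complex representations are 1-dimensional. They are given by chi_k(m) = zeta_7^(k*m) for k = 0,...,6. Row orthogonality: sum_m chi_k(m) conj(chi_l(m)) = 7 * [k = l].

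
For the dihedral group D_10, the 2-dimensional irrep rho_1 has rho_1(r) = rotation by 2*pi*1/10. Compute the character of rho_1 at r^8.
chi_{rho_1}(r^8) = 2*cos(2*pi*1*8/10) = -1/2 + sqrt(5)/2

Proof sketch: rho_1(r^8) is rotation by angle 2*pi*1*8/10, whose trace is 2*cos(2*pi*1*8/10) = -1/2 + sqrt(5)/2.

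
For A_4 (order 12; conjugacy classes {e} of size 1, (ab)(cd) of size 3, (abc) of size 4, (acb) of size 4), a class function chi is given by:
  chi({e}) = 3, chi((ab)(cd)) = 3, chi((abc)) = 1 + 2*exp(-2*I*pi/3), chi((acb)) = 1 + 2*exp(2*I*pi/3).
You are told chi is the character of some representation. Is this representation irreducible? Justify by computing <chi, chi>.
Not irreducible (reducible): <chi, chi> = 5 > 1.

Reasoning: <chi, chi> = (1/|G|) sum_C |C| * |chi(C)|^2 = (1/12)[1*|3|^2 + 3*|3|^2 + 4*|1 + 2*exp(-2*I*pi/3)|^2 + 4*|1 + 2*exp(2*I*pi/3)|^2]
  = (1/12)[(9) + (27) + (12) + (12)] = 60/12 = 5.
(Exp terms are combined using exp(i*s)*conj(exp(i*t)) = exp(i*(s-t)), and sums of them are collapsed using the identity that for every m > 1 the m distinct m-th roots of unity sum to 0, e.g. 1 + exp(2*I*pi/3) + exp(-2*I*pi/3) = 0.)
A character is irreducible iff <chi, chi> = 1, so this representation is reducible.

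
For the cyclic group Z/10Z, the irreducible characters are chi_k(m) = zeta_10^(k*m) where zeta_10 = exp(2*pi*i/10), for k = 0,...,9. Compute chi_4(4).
chi_4(4) = zeta_10^16 = exp(-4*I*pi/5)

Reasoning: chi_4(4) = zeta_10^(4*4) = zeta_10^16. Since zeta_10^10 = 1, this equals zeta_10^6 = exp(2*pi*i*6/10) = exp(-4*I*pi/5).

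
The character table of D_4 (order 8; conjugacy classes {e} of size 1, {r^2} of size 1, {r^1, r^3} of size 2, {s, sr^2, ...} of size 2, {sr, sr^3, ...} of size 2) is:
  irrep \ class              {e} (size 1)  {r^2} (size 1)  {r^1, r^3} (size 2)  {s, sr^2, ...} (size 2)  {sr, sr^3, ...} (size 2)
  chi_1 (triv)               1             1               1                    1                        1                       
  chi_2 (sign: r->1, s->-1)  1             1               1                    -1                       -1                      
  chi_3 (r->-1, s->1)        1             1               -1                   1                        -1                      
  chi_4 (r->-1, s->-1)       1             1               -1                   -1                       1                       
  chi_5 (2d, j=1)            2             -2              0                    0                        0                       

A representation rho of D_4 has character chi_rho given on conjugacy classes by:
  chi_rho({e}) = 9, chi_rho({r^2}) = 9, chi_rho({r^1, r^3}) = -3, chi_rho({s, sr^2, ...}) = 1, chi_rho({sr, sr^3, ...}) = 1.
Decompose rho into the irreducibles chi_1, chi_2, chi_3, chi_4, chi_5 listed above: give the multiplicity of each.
Multiplicities: chi_1: 2, chi_2: 1, chi_3: 3, chi_4: 3, chi_5: 0.

Why: Use <chi_rho, chi> = (1/|G|) sum_C |C| * chi_rho(C) * conj(chi(C)) with |G| = 8 for each irreducible chi in the table:
  <chi_rho, chi_1> = (1/8)[1*(9)*conj(1) + 1*(9)*conj(1) + 2*(-3)*conj(1) + 2*(1)*conj(1) + 2*(1)*conj(1)]
      = (1/8)[(9) + (9) + (-6) + (2) + (2)] = 16/8 = 2
  <chi_rho, chi_2> = (1/8)[1*(9)*conj(1) + 1*(9)*conj(1) + 2*(-3)*conj(1) + 2*(1)*conj(-1) + 2*(1)*conj(-1)]
      = (1/8)[(9) + (9) + (-6) + (-2) + (-2)] = 8/8 = 1
  <chi_rho, chi_3> = (1/8)[1*(9)*conj(1) + 1*(9)*conj(1) + 2*(-3)*conj(-1) + 2*(1)*conj(1) + 2*(1)*conj(-1)]
      = (1/8)[(9) + (9) + (6) + (2) + (-2)] = 24/8 = 3
  <chi_rho, chi_4> = (1/8)[1*(9)*conj(1) + 1*(9)*conj(1) + 2*(-3)*conj(-1) + 2*(1)*conj(-1) + 2*(1)*conj(1)]
      = (1/8)[(9) + (9) + (6) + (-2) + (2)] = 24/8 = 3
  <chi_rho, chi_5> = (1/8)[1*(9)*conj(2) + 1*(9)*conj(-2) + 2*(-3)*conj(0) + 2*(1)*conj(0) + 2*(1)*conj(0)]
      = (1/8)[(18) + (-18) + (0) + (0) + (0)] = 0/8 = 0
Dimension check: dim(rho) = sum (mult * dim) = 2*1 + 1*1 + 3*1 + 3*1 + 0*2 = 9 = chi_rho(e) = 9.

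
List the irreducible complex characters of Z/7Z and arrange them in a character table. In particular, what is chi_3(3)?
Character table of Z/7Z (irreps indexed chi_0,...,chi_6 with chi_k(m) = zeta_7^(k*m), zeta_7 = exp(2*pi*i/7)):
  irrep \ class  {0} (size 1)  {1} (size 1)    {2} (size 1)    {3} (size 1)    {4} (size 1)    {5} (size 1)    {6} (size 1)  
  chi_0          1             1               1               1               1               1               1             
  chi_1          1             exp(2*I*pi/7)   exp(4*I*pi/7)   exp(6*I*pi/7)   exp(-6*I*pi/7)  exp(-4*I*pi/7)  exp(-2*I*pi/7)
  chi_2          1             exp(4*I*pi/7)   exp(-6*I*pi/7)  exp(-2*I*pi/7)  exp(2*I*pi/7)   exp(6*I*pi/7)   exp(-4*I*pi/7)
  chi_3          1             exp(6*I*pi/7)   exp(-2*I*pi/7)  exp(4*I*pi/7)   exp(-4*I*pi/7)  exp(2*I*pi/7)   exp(-6*I*pi/7)
  chi_4          1             exp(-6*I*pi/7)  exp(2*I*pi/7)   exp(-4*I*pi/7)  exp(4*I*pi/7)   exp(-2*I*pi/7)  exp(6*I*pi/7) 
  chi_5          1             exp(-4*I*pi/7)  exp(6*I*pi/7)   exp(2*I*pi/7)   exp(-2*I*pi/7)  exp(-6*I*pi/7)  exp(4*I*pi/7) 
  chi_6          1             exp(-2*I*pi/7)  exp(-4*I*pi/7)  exp(-6*I*pi/7)  exp(6*I*pi/7)   exp(4*I*pi/7)   exp(2*I*pi/7) 

Spot check: chi_3(3) = zeta_7^(3*3) = zeta_7^9 = exp(4*I*pi/7).

Why: Z/7Z is abelian, so all 7 irreducible complex representations are 1-dimensional. They are given by chi_k(m) = zeta_7^(k*m) for k = 0,...,6. Row orthogonality: sum_m chi_k(m) conj(chi_l(m)) = 7 * [k = l].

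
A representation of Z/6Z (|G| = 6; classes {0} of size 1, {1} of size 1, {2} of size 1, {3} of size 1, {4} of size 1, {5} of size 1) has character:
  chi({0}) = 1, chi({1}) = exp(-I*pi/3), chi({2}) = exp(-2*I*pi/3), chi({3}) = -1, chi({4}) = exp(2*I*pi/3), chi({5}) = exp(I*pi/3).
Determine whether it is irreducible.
Irreducible: <chi, chi> = 1.

Explanation: <chi, chi> = (1/|G|) sum_C |C| * |chi(C)|^2 = (1/6)[1*|1|^2 + 1*|exp(-I*pi/3)|^2 + 1*|exp(-2*I*pi/3)|^2 + 1*|-1|^2 + 1*|exp(2*I*pi/3)|^2 + 1*|exp(I*pi/3)|^2]
  = (1/6)[(1) + (1) + (1) + (1) + (1) + (1)] = 6/6 = 1.
(Exp terms are combined using exp(i*s)*conj(exp(i*t)) = exp(i*(s-t)), and sums of them are collapsed using the identity that for every m > 1 the m distinct m-th roots of unity sum to 0, e.g. 1 + exp(2*I*pi/3) + exp(-2*I*pi/3) = 0.)
A character is irreducible iff <chi, chi> = 1, so this representation is irreducible.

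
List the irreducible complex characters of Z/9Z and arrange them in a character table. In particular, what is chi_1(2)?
Character table of Z/9Z (irreps indexed chi_0,...,chi_8 with chi_k(m) = zeta_9^(k*m), zeta_9 = exp(2*pi*i/9)):
  irrep \ class  {0} (size 1)  {1} (size 1)    {2} (size 1)    {3} (size 1)    {4} (size 1)    {5} (size 1)    {6} (size 1)    {7} (size 1)    {8} (size 1)  
  chi_0          1             1               1               1               1               1               1               1               1             
  chi_1          1             exp(2*I*pi/9)   exp(4*I*pi/9)   exp(2*I*pi/3)   exp(8*I*pi/9)   exp(-8*I*pi/9)  exp(-2*I*pi/3)  exp(-4*I*pi/9)  exp(-2*I*pi/9)
  chi_2          1             exp(4*I*pi/9)   exp(8*I*pi/9)   exp(-2*I*pi/3)  exp(-2*I*pi/9)  exp(2*I*pi/9)   exp(2*I*pi/3)   exp(-8*I*pi/9)  exp(-4*I*pi/9)
  chi_3          1             exp(2*I*pi/3)   exp(-2*I*pi/3)  1               exp(2*I*pi/3)   exp(-2*I*pi/3)  1               exp(2*I*pi/3)   exp(-2*I*pi/3)
  chi_4          1             exp(8*I*pi/9)   exp(-2*I*pi/9)  exp(2*I*pi/3)   exp(-4*I*pi/9)  exp(4*I*pi/9)   exp(-2*I*pi/3)  exp(2*I*pi/9)   exp(-8*I*pi/9)
  chi_5          1             exp(-8*I*pi/9)  exp(2*I*pi/9)   exp(-2*I*pi/3)  exp(4*I*pi/9)   exp(-4*I*pi/9)  exp(2*I*pi/3)   exp(-2*I*pi/9)  exp(8*I*pi/9) 
  chi_6          1             exp(-2*I*pi/3)  exp(2*I*pi/3)   1               exp(-2*I*pi/3)  exp(2*I*pi/3)   1               exp(-2*I*pi/3)  exp(2*I*pi/3) 
  chi_7          1             exp(-4*I*pi/9)  exp(-8*I*pi/9)  exp(2*I*pi/3)   exp(2*I*pi/9)   exp(-2*I*pi/9)  exp(-2*I*pi/3)  exp(8*I*pi/9)   exp(4*I*pi/9) 
  chi_8          1             exp(-2*I*pi/9)  exp(-4*I*pi/9)  exp(-2*I*pi/3)  exp(-8*I*pi/9)  exp(8*I*pi/9)   exp(2*I*pi/3)   exp(4*I*pi/9)   exp(2*I*pi/9) 

Spot check: chi_1(2) = zeta_9^(1*2) = zeta_9^2 = exp(4*I*pi/9).

Why: Z/9Z is abelian, so all 9 irreducible complex representations are 1-dimensional. They are given by chi_k(m) = zeta_9^(k*m) for k = 0,...,8. Row orthogonality: sum_m chi_k(m) conj(chi_l(m)) = 9 * [k = l].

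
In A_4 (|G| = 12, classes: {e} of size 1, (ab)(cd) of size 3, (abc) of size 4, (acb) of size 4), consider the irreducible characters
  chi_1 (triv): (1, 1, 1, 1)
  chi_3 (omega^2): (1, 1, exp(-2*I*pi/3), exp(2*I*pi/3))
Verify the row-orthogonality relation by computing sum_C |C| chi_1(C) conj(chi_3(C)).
Sum = 0; so <chi_1, chi_3> = 0 (distinct irreducibles are orthogonal).

Compute term by term over conjugacy classes (|C| * chi_1(C) * conj(chi_3(C))):
  1*(1)*conj(1) + 3*(1)*conj(1) + 4*(1)*conj(exp(-2*I*pi/3)) + 4*(1)*conj(exp(2*I*pi/3))
  = (1) + (3) + (4*exp(2*I*pi/3)) + (4*exp(-2*I*pi/3))
  = 0.
(Exp terms are combined using exp(i*s)*conj(exp(i*t)) = exp(i*(s-t)), and sums of them are collapsed using the identity that for every m > 1 the m distinct m-th roots of unity sum to 0, e.g. 1 + exp(2*I*pi/3) + exp(-2*I*pi/3) = 0.)
Dividing by |G| = 12 gives 0/12 = 0, matching the row-orthogonality relation <chi_1, chi_3> = [chi_1 = chi_3].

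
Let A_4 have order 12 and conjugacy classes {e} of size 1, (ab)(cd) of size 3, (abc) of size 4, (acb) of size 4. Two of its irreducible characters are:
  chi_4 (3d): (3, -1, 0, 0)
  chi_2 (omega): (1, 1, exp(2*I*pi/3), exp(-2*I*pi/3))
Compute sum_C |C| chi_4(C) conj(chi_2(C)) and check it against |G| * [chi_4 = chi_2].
Sum = 0; so <chi_4, chi_2> = 0 (distinct irreducibles are orthogonal).

Proof sketch: Compute term by term over conjugacy classes (|C| * chi_4(C) * conj(chi_2(C))):
  1*(3)*conj(1) + 3*(-1)*conj(1) + 4*(0)*conj(exp(2*I*pi/3)) + 4*(0)*conj(exp(-2*I*pi/3))
  = (3) + (-3) + (0) + (0)
  = 0.
(Exp terms are combined using exp(i*s)*conj(exp(i*t)) = exp(i*(s-t)), and sums of them are collapsed using the identity that for every m > 1 the m distinct m-th roots of unity sum to 0, e.g. 1 + exp(2*I*pi/3) + exp(-2*I*pi/3) = 0.)
Dividing by |G| = 12 gives 0/12 = 0, matching the row-orthogonality relation <chi_4, chi_2> = [chi_4 = chi_2].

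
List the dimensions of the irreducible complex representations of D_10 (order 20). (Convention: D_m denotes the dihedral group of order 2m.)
Dimensions: 1, 1, 1, 1, 2, 2, 2, 2

There are 8 irreducibles (= number of conjugacy classes). Their dimensions d_i satisfy sum d_i^2 = |G| = 20: 1 + 1 + 1 + 1 + 4 + 4 + 4 + 4 = 20.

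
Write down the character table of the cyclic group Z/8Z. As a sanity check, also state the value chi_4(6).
Character table of Z/8Z (irreps indexed chi_0,...,chi_7 with chi_k(m) = zeta_8^(k*m), zeta_8 = exp(2*pi*i/8)):
  irrep \ class  {0} (size 1)  {1} (size 1)    {2} (size 1)  {3} (size 1)    {4} (size 1)  {5} (size 1)    {6} (size 1)  {7} (size 1)  
  chi_0          1             1               1             1               1             1               1             1             
  chi_1          1             exp(I*pi/4)     I             exp(3*I*pi/4)   -1            exp(-3*I*pi/4)  -I            exp(-I*pi/4)  
  chi_2          1             I               -1            -I              1             I               -1            -I            
  chi_3          1             exp(3*I*pi/4)   -I            exp(I*pi/4)     -1            exp(-I*pi/4)    I             exp(-3*I*pi/4)
  chi_4          1             -1              1             -1              1             -1              1             -1            
  chi_5          1             exp(-3*I*pi/4)  I             exp(-I*pi/4)    -1            exp(I*pi/4)     -I            exp(3*I*pi/4) 
  chi_6          1             -I              -1            I               1             -I              -1            I             
  chi_7          1             exp(-I*pi/4)    -I            exp(-3*I*pi/4)  -1            exp(3*I*pi/4)   I             exp(I*pi/4)   

Spot check: chi_4(6) = zeta_8^(4*6) = zeta_8^24 = 1.

Justification: Z/8Z is abelian, so all 8 irreducible complex representations are 1-dimensional. They are given by chi_k(m) = zeta_8^(k*m) for k = 0,...,7. Row orthogonality: sum_m chi_k(m) conj(chi_l(m)) = 8 * [k = l].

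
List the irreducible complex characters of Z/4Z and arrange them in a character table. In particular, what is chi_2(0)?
Character table of Z/4Z (irreps indexed chi_0,...,chi_3 with chi_k(m) = zeta_4^(k*m), zeta_4 = exp(2*pi*i/4)):
  irrep \ class  {0} (size 1)  {1} (size 1)  {2} (size 1)  {3} (size 1)
  chi_0          1             1             1             1           
  chi_1          1             I             -1            -I          
  chi_2          1             -1            1             -1          
  chi_3          1             -I            -1            I           

Spot check: chi_2(0) = zeta_4^(2*0) = zeta_4^0 = 1.

Reasoning: Z/4Z is abelian, so all 4 irreducible complex representations are 1-dimensional. They are given by chi_k(m) = zeta_4^(k*m) for k = 0,...,3. Row orthogonality: sum_m chi_k(m) conj(chi_l(m)) = 4 * [k = l].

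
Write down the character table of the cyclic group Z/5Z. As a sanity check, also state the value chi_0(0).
Character table of Z/5Z (irreps indexed chi_0,...,chi_4 with chi_k(m) = zeta_5^(k*m), zeta_5 = exp(2*pi*i/5)):
  irrep \ class  {0} (size 1)  {1} (size 1)    {2} (size 1)    {3} (size 1)    {4} (size 1)  
  chi_0          1             1               1               1               1             
  chi_1          1             exp(2*I*pi/5)   exp(4*I*pi/5)   exp(-4*I*pi/5)  exp(-2*I*pi/5)
  chi_2          1             exp(4*I*pi/5)   exp(-2*I*pi/5)  exp(2*I*pi/5)   exp(-4*I*pi/5)
  chi_3          1             exp(-4*I*pi/5)  exp(2*I*pi/5)   exp(-2*I*pi/5)  exp(4*I*pi/5) 
  chi_4          1             exp(-2*I*pi/5)  exp(-4*I*pi/5)  exp(4*I*pi/5)   exp(2*I*pi/5) 

Spot check: chi_0(0) = zeta_5^(0*0) = zeta_5^0 = 1.

Solution. Z/5Z is abelian, so all 5 irreducible complex representations are 1-dimensional. They are given by chi_k(m) = zeta_5^(k*m) for k = 0,...,4. Row orthogonality: sum_m chi_k(m) conj(chi_l(m)) = 5 * [k = l].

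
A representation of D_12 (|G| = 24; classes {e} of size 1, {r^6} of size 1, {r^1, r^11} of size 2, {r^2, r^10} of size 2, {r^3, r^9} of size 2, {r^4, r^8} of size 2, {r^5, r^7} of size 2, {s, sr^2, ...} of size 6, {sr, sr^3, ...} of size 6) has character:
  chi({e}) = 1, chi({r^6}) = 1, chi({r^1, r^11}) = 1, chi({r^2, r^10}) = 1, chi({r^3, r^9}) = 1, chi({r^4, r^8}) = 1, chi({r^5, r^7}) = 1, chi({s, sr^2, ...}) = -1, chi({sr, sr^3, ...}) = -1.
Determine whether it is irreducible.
Irreducible: <chi, chi> = 1.

Solution. <chi, chi> = (1/|G|) sum_C |C| * |chi(C)|^2 = (1/24)[1*|1|^2 + 1*|1|^2 + 2*|1|^2 + 2*|1|^2 + 2*|1|^2 + 2*|1|^2 + 2*|1|^2 + 6*|-1|^2 + 6*|-1|^2]
  = (1/24)[(1) + (1) + (2) + (2) + (2) + (2) + (2) + (6) + (6)] = 24/24 = 1.
A character is irreducible iff <chi, chi> = 1, so this representation is irreducible.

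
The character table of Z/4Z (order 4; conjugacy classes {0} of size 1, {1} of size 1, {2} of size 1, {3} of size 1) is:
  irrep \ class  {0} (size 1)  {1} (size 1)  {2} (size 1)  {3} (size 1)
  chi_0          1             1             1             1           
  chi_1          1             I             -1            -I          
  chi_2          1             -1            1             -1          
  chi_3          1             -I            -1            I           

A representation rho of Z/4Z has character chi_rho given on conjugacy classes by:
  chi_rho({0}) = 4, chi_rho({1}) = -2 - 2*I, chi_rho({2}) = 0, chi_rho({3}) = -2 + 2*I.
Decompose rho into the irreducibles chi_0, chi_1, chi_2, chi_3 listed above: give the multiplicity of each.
Multiplicities: chi_0: 0, chi_1: 0, chi_2: 2, chi_3: 2.

Explanation: Use <chi_rho, chi> = (1/|G|) sum_C |C| * chi_rho(C) * conj(chi(C)) with |G| = 4 for each irreducible chi in the table:
  <chi_rho, chi_0> = (1/4)[1*(4)*conj(1) + 1*(-2 - 2*I)*conj(1) + 1*(0)*conj(1) + 1*(-2 + 2*I)*conj(1)]
      = (1/4)[(4) + (-2 - 2*I) + (0) + (-2 + 2*I)] = 0/4 = 0
  <chi_rho, chi_1> = (1/4)[1*(4)*conj(1) + 1*(-2 - 2*I)*conj(I) + 1*(0)*conj(-1) + 1*(-2 + 2*I)*conj(-I)]
      = (1/4)[(4) + (-2 + 2*I) + (0) + (-2 - 2*I)] = 0/4 = 0
  <chi_rho, chi_2> = (1/4)[1*(4)*conj(1) + 1*(-2 - 2*I)*conj(-1) + 1*(0)*conj(1) + 1*(-2 + 2*I)*conj(-1)]
      = (1/4)[(4) + (2 + 2*I) + (0) + (2 - 2*I)] = 8/4 = 2
  <chi_rho, chi_3> = (1/4)[1*(4)*conj(1) + 1*(-2 - 2*I)*conj(-I) + 1*(0)*conj(-1) + 1*(-2 + 2*I)*conj(I)]
      = (1/4)[(4) + (2 - 2*I) + (0) + (2 + 2*I)] = 8/4 = 2
(Exp terms are combined using exp(i*s)*conj(exp(i*t)) = exp(i*(s-t)), and sums of them are collapsed using the identity that for every m > 1 the m distinct m-th roots of unity sum to 0, e.g. 1 + exp(2*I*pi/3) + exp(-2*I*pi/3) = 0.)
Dimension check: dim(rho) = sum (mult * dim) = 0*1 + 0*1 + 2*1 + 2*1 = 4 = chi_rho(e) = 4.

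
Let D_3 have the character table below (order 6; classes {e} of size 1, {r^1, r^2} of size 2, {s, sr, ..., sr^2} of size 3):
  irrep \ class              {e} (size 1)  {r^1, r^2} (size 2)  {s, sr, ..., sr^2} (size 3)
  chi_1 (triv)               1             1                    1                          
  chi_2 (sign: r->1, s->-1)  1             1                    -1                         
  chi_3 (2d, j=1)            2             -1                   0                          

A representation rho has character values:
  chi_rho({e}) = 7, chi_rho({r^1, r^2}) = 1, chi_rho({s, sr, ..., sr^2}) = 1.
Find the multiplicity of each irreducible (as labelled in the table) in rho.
Multiplicities: chi_1: 2, chi_2: 1, chi_3: 2.

Solution. Use <chi_rho, chi> = (1/|G|) sum_C |C| * chi_rho(C) * conj(chi(C)) with |G| = 6 for each irreducible chi in the table:
  <chi_rho, chi_1> = (1/6)[1*(7)*conj(1) + 2*(1)*conj(1) + 3*(1)*conj(1)]
      = (1/6)[(7) + (2) + (3)] = 12/6 = 2
  <chi_rho, chi_2> = (1/6)[1*(7)*conj(1) + 2*(1)*conj(1) + 3*(1)*conj(-1)]
      = (1/6)[(7) + (2) + (-3)] = 6/6 = 1
  <chi_rho, chi_3> = (1/6)[1*(7)*conj(2) + 2*(1)*conj(-1) + 3*(1)*conj(0)]
      = (1/6)[(14) + (-2) + (0)] = 12/6 = 2
Dimension check: dim(rho) = sum (mult * dim) = 2*1 + 1*1 + 2*2 = 7 = chi_rho(e) = 7.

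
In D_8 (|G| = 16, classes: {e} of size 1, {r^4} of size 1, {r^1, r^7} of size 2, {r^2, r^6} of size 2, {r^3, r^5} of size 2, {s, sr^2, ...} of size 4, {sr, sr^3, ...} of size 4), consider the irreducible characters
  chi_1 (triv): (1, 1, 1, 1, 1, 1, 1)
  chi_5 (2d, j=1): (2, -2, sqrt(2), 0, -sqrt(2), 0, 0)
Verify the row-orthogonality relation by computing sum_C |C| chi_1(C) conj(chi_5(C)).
Sum = 0; so <chi_1, chi_5> = 0 (distinct irreducibles are orthogonal).

Why: Compute term by term over conjugacy classes (|C| * chi_1(C) * conj(chi_5(C))):
  1*(1)*conj(2) + 1*(1)*conj(-2) + 2*(1)*conj(sqrt(2)) + 2*(1)*conj(0) + 2*(1)*conj(-sqrt(2)) + 4*(1)*conj(0) + 4*(1)*conj(0)
  = (2) + (-2) + (2*sqrt(2)) + (0) + (-2*sqrt(2)) + (0) + (0)
  = 0.
Dividing by |G| = 16 gives 0/16 = 0, matching the row-orthogonality relation <chi_1, chi_5> = [chi_1 = chi_5].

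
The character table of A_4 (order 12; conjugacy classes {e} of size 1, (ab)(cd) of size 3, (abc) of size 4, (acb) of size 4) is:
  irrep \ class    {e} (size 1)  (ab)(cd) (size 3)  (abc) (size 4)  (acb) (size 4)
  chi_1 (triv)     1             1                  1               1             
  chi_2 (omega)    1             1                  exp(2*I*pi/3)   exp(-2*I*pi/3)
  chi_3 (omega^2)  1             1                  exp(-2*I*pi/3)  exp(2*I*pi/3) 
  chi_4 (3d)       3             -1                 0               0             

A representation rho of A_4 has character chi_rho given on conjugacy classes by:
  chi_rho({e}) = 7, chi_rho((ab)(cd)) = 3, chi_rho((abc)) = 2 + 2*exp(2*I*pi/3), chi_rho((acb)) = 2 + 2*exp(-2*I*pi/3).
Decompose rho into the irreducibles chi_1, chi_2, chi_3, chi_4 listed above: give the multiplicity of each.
Multiplicities: chi_1: 2, chi_2: 2, chi_3: 0, chi_4: 1.

Justification: Use <chi_rho, chi> = (1/|G|) sum_C |C| * chi_rho(C) * conj(chi(C)) with |G| = 12 for each irreducible chi in the table:
  <chi_rho, chi_1> = (1/12)[1*(7)*conj(1) + 3*(3)*conj(1) + 4*(2 + 2*exp(2*I*pi/3))*conj(1) + 4*(2 + 2*exp(-2*I*pi/3))*conj(1)]
      = (1/12)[(7) + (9) + (8 + 8*exp(2*I*pi/3)) + (8 + 8*exp(-2*I*pi/3))] = 24/12 = 2
  <chi_rho, chi_2> = (1/12)[1*(7)*conj(1) + 3*(3)*conj(1) + 4*(2 + 2*exp(2*I*pi/3))*conj(exp(2*I*pi/3)) + 4*(2 + 2*exp(-2*I*pi/3))*conj(exp(-2*I*pi/3))]
      = (1/12)[(7) + (9) + (8 + 8*exp(-2*I*pi/3)) + (8 + 8*exp(2*I*pi/3))] = 24/12 = 2
  <chi_rho, chi_3> = (1/12)[1*(7)*conj(1) + 3*(3)*conj(1) + 4*(2 + 2*exp(2*I*pi/3))*conj(exp(-2*I*pi/3)) + 4*(2 + 2*exp(-2*I*pi/3))*conj(exp(2*I*pi/3))]
      = (1/12)[(7) + (9) + (-8) + (-8)] = 0/12 = 0
  <chi_rho, chi_4> = (1/12)[1*(7)*conj(3) + 3*(3)*conj(-1) + 4*(2 + 2*exp(2*I*pi/3))*conj(0) + 4*(2 + 2*exp(-2*I*pi/3))*conj(0)]
      = (1/12)[(21) + (-9) + (0) + (0)] = 12/12 = 1
(Exp terms are combined using exp(i*s)*conj(exp(i*t)) = exp(i*(s-t)), and sums of them are collapsed using the identity that for every m > 1 the m distinct m-th roots of unity sum to 0, e.g. 1 + exp(2*I*pi/3) + exp(-2*I*pi/3) = 0.)
Dimension check: dim(rho) = sum (mult * dim) = 2*1 + 2*1 + 0*1 + 1*3 = 7 = chi_rho(e) = 7.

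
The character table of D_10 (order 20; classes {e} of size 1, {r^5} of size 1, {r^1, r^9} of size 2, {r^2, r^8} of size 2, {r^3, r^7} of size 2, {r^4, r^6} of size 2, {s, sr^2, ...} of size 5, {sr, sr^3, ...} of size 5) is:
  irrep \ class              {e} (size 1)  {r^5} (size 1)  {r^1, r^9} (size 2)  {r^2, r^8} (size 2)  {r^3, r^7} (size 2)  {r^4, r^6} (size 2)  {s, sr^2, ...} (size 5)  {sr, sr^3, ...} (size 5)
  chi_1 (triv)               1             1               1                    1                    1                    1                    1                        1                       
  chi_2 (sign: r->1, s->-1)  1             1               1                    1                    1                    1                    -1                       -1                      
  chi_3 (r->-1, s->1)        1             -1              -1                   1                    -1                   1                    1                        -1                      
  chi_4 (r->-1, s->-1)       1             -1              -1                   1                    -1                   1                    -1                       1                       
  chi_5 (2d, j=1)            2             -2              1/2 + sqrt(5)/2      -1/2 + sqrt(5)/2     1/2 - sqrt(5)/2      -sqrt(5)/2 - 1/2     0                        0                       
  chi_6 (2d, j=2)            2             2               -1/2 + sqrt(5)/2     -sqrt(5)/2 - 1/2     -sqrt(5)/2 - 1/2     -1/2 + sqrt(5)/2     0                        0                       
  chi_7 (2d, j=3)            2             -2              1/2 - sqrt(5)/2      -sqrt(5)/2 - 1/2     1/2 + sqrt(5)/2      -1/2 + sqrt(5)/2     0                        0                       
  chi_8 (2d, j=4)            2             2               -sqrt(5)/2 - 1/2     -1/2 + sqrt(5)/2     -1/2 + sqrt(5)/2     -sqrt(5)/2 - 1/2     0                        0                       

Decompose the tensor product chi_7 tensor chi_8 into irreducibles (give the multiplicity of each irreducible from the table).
chi_7 tensor chi_8 = chi_5 + chi_7 (all other irreducibles have multiplicity 0).

Derivation: The character of a tensor product is the pointwise product (chi_7 * chi_8)(C) = chi_7(C) * chi_8(C):
  {e}: (2)*(2), {r^5}: (-2)*(2), {r^1, r^9}: (1/2 - sqrt(5)/2)*(-sqrt(5)/2 - 1/2), {r^2, r^8}: (-sqrt(5)/2 - 1/2)*(-1/2 + sqrt(5)/2), {r^3, r^7}: (1/2 + sqrt(5)/2)*(-1/2 + sqrt(5)/2), {r^4, r^6}: (-1/2 + sqrt(5)/2)*(-sqrt(5)/2 - 1/2), {s, sr^2, ...}: (0)*(0), {sr, sr^3, ...}: (0)*(0)
so (chi_7 * chi_8) takes values
  {e} -> 4, {r^5} -> -4, {r^1, r^9} -> 1, {r^2, r^8} -> -1, {r^3, r^7} -> 1, {r^4, r^6} -> -1, {s, sr^2, ...} -> 0, {sr, sr^3, ...} -> 0.
Now take the inner product of this character with each irreducible chi from the table, <chi_7*chi_8, chi> = (1/20) sum_C |C| (chi_7*chi_8)(C) conj(chi(C)):
  <chi_7*chi_8, chi_1> = (1/20)[1*(4)*conj(1) + 1*(-4)*conj(1) + 2*(1)*conj(1) + 2*(-1)*conj(1) + 2*(1)*conj(1) + 2*(-1)*conj(1) + 5*(0)*conj(1) + 5*(0)*conj(1)]
      = (1/20)[(4) + (-4) + (2) + (-2) + (2) + (-2) + (0) + (0)] = 0/20 = 0
  <chi_7*chi_8, chi_2> = (1/20)[1*(4)*conj(1) + 1*(-4)*conj(1) + 2*(1)*conj(1) + 2*(-1)*conj(1) + 2*(1)*conj(1) + 2*(-1)*conj(1) + 5*(0)*conj(-1) + 5*(0)*conj(-1)]
      = (1/20)[(4) + (-4) + (2) + (-2) + (2) + (-2) + (0) + (0)] = 0/20 = 0
  <chi_7*chi_8, chi_3> = (1/20)[1*(4)*conj(1) + 1*(-4)*conj(-1) + 2*(1)*conj(-1) + 2*(-1)*conj(1) + 2*(1)*conj(-1) + 2*(-1)*conj(1) + 5*(0)*conj(1) + 5*(0)*conj(-1)]
      = (1/20)[(4) + (4) + (-2) + (-2) + (-2) + (-2) + (0) + (0)] = 0/20 = 0
  <chi_7*chi_8, chi_4> = (1/20)[1*(4)*conj(1) + 1*(-4)*conj(-1) + 2*(1)*conj(-1) + 2*(-1)*conj(1) + 2*(1)*conj(-1) + 2*(-1)*conj(1) + 5*(0)*conj(-1) + 5*(0)*conj(1)]
      = (1/20)[(4) + (4) + (-2) + (-2) + (-2) + (-2) + (0) + (0)] = 0/20 = 0
  <chi_7*chi_8, chi_5> = (1/20)[1*(4)*conj(2) + 1*(-4)*conj(-2) + 2*(1)*conj(1/2 + sqrt(5)/2) + 2*(-1)*conj(-1/2 + sqrt(5)/2) + 2*(1)*conj(1/2 - sqrt(5)/2) + 2*(-1)*conj(-sqrt(5)/2 - 1/2) + 5*(0)*conj(0) + 5*(0)*conj(0)]
      = (1/20)[(8) + (8) + (1 + sqrt(5)) + (1 - sqrt(5)) + (1 - sqrt(5)) + (1 + sqrt(5)) + (0) + (0)] = 20/20 = 1
  <chi_7*chi_8, chi_6> = (1/20)[1*(4)*conj(2) + 1*(-4)*conj(2) + 2*(1)*conj(-1/2 + sqrt(5)/2) + 2*(-1)*conj(-sqrt(5)/2 - 1/2) + 2*(1)*conj(-sqrt(5)/2 - 1/2) + 2*(-1)*conj(-1/2 + sqrt(5)/2) + 5*(0)*conj(0) + 5*(0)*conj(0)]
      = (1/20)[(8) + (-8) + (-1 + sqrt(5)) + (1 + sqrt(5)) + (-sqrt(5) - 1) + (1 - sqrt(5)) + (0) + (0)] = 0/20 = 0
  <chi_7*chi_8, chi_7> = (1/20)[1*(4)*conj(2) + 1*(-4)*conj(-2) + 2*(1)*conj(1/2 - sqrt(5)/2) + 2*(-1)*conj(-sqrt(5)/2 - 1/2) + 2*(1)*conj(1/2 + sqrt(5)/2) + 2*(-1)*conj(-1/2 + sqrt(5)/2) + 5*(0)*conj(0) + 5*(0)*conj(0)]
      = (1/20)[(8) + (8) + (1 - sqrt(5)) + (1 + sqrt(5)) + (1 + sqrt(5)) + (1 - sqrt(5)) + (0) + (0)] = 20/20 = 1
  <chi_7*chi_8, chi_8> = (1/20)[1*(4)*conj(2) + 1*(-4)*conj(2) + 2*(1)*conj(-sqrt(5)/2 - 1/2) + 2*(-1)*conj(-1/2 + sqrt(5)/2) + 2*(1)*conj(-1/2 + sqrt(5)/2) + 2*(-1)*conj(-sqrt(5)/2 - 1/2) + 5*(0)*conj(0) + 5*(0)*conj(0)]
      = (1/20)[(8) + (-8) + (-sqrt(5) - 1) + (1 - sqrt(5)) + (-1 + sqrt(5)) + (1 + sqrt(5)) + (0) + (0)] = 0/20 = 0
Hence the multiplicities are chi_5: 1, chi_7: 1. Dimension check: dim(chi_7)*dim(chi_8) = 2*2 = 4 and sum (mult * dim) = 1*2 + 1*2 = 4.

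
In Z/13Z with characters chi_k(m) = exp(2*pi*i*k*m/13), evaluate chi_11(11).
chi_11(11) = zeta_13^121 = exp(8*I*pi/13)

Details: chi_11(11) = zeta_13^(11*11) = zeta_13^121. Since zeta_13^13 = 1, this equals zeta_13^4 = exp(2*pi*i*4/13) = exp(8*I*pi/13).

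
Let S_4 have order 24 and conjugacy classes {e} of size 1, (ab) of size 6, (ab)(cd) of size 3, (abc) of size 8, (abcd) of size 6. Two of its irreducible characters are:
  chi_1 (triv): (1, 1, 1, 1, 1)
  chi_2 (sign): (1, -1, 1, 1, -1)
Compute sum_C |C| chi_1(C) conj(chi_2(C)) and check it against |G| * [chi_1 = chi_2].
Sum = 0; so <chi_1, chi_2> = 0 (distinct irreducibles are orthogonal).

Solution. Compute term by term over conjugacy classes (|C| * chi_1(C) * conj(chi_2(C))):
  1*(1)*conj(1) + 6*(1)*conj(-1) + 3*(1)*conj(1) + 8*(1)*conj(1) + 6*(1)*conj(-1)
  = (1) + (-6) + (3) + (8) + (-6)
  = 0.
Dividing by |G| = 24 gives 0/24 = 0, matching the row-orthogonality relation <chi_1, chi_2> = [chi_1 = chi_2].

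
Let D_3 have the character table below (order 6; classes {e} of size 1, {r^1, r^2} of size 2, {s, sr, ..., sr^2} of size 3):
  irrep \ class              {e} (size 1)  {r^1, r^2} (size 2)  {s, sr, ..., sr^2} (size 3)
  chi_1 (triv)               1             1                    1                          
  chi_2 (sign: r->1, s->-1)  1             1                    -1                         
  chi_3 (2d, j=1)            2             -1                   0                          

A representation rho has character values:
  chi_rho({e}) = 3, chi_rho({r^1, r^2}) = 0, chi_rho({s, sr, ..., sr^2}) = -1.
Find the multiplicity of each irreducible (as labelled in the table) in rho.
Multiplicities: chi_1: 0, chi_2: 1, chi_3: 1.

Use <chi_rho, chi> = (1/|G|) sum_C |C| * chi_rho(C) * conj(chi(C)) with |G| = 6 for each irreducible chi in the table:
  <chi_rho, chi_1> = (1/6)[1*(3)*conj(1) + 2*(0)*conj(1) + 3*(-1)*conj(1)]
      = (1/6)[(3) + (0) + (-3)] = 0/6 = 0
  <chi_rho, chi_2> = (1/6)[1*(3)*conj(1) + 2*(0)*conj(1) + 3*(-1)*conj(-1)]
      = (1/6)[(3) + (0) + (3)] = 6/6 = 1
  <chi_rho, chi_3> = (1/6)[1*(3)*conj(2) + 2*(0)*conj(-1) + 3*(-1)*conj(0)]
      = (1/6)[(6) + (0) + (0)] = 6/6 = 1
Dimension check: dim(rho) = sum (mult * dim) = 0*1 + 1*1 + 1*2 = 3 = chi_rho(e) = 3.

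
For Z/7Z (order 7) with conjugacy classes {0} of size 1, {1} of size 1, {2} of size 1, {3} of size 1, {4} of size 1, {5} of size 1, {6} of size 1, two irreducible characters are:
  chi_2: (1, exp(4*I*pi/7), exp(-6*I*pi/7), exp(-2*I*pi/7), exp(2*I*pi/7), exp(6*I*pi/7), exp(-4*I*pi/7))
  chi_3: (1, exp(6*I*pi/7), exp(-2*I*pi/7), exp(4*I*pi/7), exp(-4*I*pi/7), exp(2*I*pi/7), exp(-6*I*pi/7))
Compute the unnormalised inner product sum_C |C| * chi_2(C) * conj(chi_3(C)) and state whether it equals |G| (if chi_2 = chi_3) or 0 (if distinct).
Sum = 0; so <chi_2, chi_3> = 0 (distinct irreducibles are orthogonal).

Reasoning: Compute term by term over conjugacy classes (|C| * chi_2(C) * conj(chi_3(C))):
  1*(1)*conj(1) + 1*(exp(4*I*pi/7))*conj(exp(6*I*pi/7)) + 1*(exp(-6*I*pi/7))*conj(exp(-2*I*pi/7)) + 1*(exp(-2*I*pi/7))*conj(exp(4*I*pi/7)) + 1*(exp(2*I*pi/7))*conj(exp(-4*I*pi/7)) + 1*(exp(6*I*pi/7))*conj(exp(2*I*pi/7)) + 1*(exp(-4*I*pi/7))*conj(exp(-6*I*pi/7))
  = (1) + (exp(-2*I*pi/7)) + (exp(-4*I*pi/7)) + (exp(-6*I*pi/7)) + (exp(6*I*pi/7)) + (exp(4*I*pi/7)) + (exp(2*I*pi/7))
  = 0.
(Exp terms are combined using exp(i*s)*conj(exp(i*t)) = exp(i*(s-t)), and sums of them are collapsed using the identity that for every m > 1 the m distinct m-th roots of unity sum to 0, e.g. 1 + exp(2*I*pi/3) + exp(-2*I*pi/3) = 0.)
Dividing by |G| = 7 gives 0/7 = 0, matching the row-orthogonality relation <chi_2, chi_3> = [chi_2 = chi_3].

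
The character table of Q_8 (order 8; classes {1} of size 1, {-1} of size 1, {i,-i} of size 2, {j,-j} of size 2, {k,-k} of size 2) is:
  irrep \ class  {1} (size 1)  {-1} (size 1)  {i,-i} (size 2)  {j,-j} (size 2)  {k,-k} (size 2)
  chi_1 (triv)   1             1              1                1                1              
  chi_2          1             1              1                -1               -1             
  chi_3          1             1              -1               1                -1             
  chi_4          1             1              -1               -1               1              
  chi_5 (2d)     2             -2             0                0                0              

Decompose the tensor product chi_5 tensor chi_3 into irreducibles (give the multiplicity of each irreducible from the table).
chi_5 tensor chi_3 = chi_5 (all other irreducibles have multiplicity 0).

Derivation: The character of a tensor product is the pointwise product (chi_5 * chi_3)(C) = chi_5(C) * chi_3(C):
  {1}: (2)*(1), {-1}: (-2)*(1), {i,-i}: (0)*(-1), {j,-j}: (0)*(1), {k,-k}: (0)*(-1)
so (chi_5 * chi_3) takes values
  {1} -> 2, {-1} -> -2, {i,-i} -> 0, {j,-j} -> 0, {k,-k} -> 0.
Now take the inner product of this character with each irreducible chi from the table, <chi_5*chi_3, chi> = (1/8) sum_C |C| (chi_5*chi_3)(C) conj(chi(C)):
  <chi_5*chi_3, chi_1> = (1/8)[1*(2)*conj(1) + 1*(-2)*conj(1) + 2*(0)*conj(1) + 2*(0)*conj(1) + 2*(0)*conj(1)]
      = (1/8)[(2) + (-2) + (0) + (0) + (0)] = 0/8 = 0
  <chi_5*chi_3, chi_2> = (1/8)[1*(2)*conj(1) + 1*(-2)*conj(1) + 2*(0)*conj(1) + 2*(0)*conj(-1) + 2*(0)*conj(-1)]
      = (1/8)[(2) + (-2) + (0) + (0) + (0)] = 0/8 = 0
  <chi_5*chi_3, chi_3> = (1/8)[1*(2)*conj(1) + 1*(-2)*conj(1) + 2*(0)*conj(-1) + 2*(0)*conj(1) + 2*(0)*conj(-1)]
      = (1/8)[(2) + (-2) + (0) + (0) + (0)] = 0/8 = 0
  <chi_5*chi_3, chi_4> = (1/8)[1*(2)*conj(1) + 1*(-2)*conj(1) + 2*(0)*conj(-1) + 2*(0)*conj(-1) + 2*(0)*conj(1)]
      = (1/8)[(2) + (-2) + (0) + (0) + (0)] = 0/8 = 0
  <chi_5*chi_3, chi_5> = (1/8)[1*(2)*conj(2) + 1*(-2)*conj(-2) + 2*(0)*conj(0) + 2*(0)*conj(0) + 2*(0)*conj(0)]
      = (1/8)[(4) + (4) + (0) + (0) + (0)] = 8/8 = 1
Hence the multiplicities are chi_5: 1. Dimension check: dim(chi_5)*dim(chi_3) = 2*1 = 2 and sum (mult * dim) = 1*2 = 2.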